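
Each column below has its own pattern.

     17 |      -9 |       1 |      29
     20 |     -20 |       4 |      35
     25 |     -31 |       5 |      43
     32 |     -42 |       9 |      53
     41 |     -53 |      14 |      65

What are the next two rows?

52  -64  23  79; 65  -75  37  95

First component: differences are 3, 5, 7, … (increasing by 2 each time); 17, 20, 25, 32, 41 → 52 → 65.
Second component: −11 each step; -9, -20, -31, -42, -53 → -64 → -75.
Third component: 1, 4, 5, 9, 14 → 23 → 37 (each term is the sum of the two before it).
Fourth component: differences are 6, 8, 10, … (increasing by 2 each time); 29, 35, 43, 53, 65 → 79 → 95.
Putting the parts together: 52  -64  23  79 and then 65  -75  37  95.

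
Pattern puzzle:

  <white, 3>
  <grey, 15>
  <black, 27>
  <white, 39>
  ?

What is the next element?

Shade — repeats white → grey → black: white, grey, black, white → grey.
For the second part, +12 each step: 3, 15, 27, 39 → 51.
So the next element is <grey, 51>.

<grey, 51>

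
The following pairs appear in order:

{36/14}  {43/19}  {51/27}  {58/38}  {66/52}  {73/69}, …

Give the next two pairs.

First part: alternating steps +7, +8, +7, +8, …, so 36, 43, 51, 58, 66, 73 → 81 → 88.
Second part goes 14, 19, 27, 38, 52, 69 → 89 → 112 (differences are 5, 8, 11, … (increasing by 3 each time)).
So the next two pairs are {81/89} and {88/112}.

{81/89}, {88/112}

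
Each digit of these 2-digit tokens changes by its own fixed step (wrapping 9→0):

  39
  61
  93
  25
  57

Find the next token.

89

First digit: +3 each step, mod 10; 3, 6, 9, 2, 5 → 8.
Second digit — +2 each step, mod 10: 9, 1, 3, 5, 7 → 9.
So the next token is 89.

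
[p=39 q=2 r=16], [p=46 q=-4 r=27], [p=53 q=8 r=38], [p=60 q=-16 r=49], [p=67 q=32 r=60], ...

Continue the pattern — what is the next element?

[p=74 q=-64 r=71]

P: +7 each step; 39, 46, 53, 60, 67 → 74.
Q goes 2, -4, 8, -16, 32 → -64 (×(-2) each step).
R goes 16, 27, 38, 49, 60 → 71 (+11 each step).
So the next element is [p=74 q=-64 r=71].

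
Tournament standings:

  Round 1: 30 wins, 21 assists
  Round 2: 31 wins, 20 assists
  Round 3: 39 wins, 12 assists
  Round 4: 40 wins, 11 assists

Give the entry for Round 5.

48 wins, 3 assists

Wins: alternating steps +1, +8, +1, +8, …, so 30, 31, 39, 40 → 48.
Assists: together with the wins always sums to 51, so 21, 20, 12, 11 → 3.
So the next line is 48 wins, 3 assists.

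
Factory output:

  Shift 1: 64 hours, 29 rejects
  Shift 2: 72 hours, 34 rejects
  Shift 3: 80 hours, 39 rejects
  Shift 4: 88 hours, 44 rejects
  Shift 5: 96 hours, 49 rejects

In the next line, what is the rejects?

Hours: +8 each step; 64, 72, 80, 88, 96 → 104.
Rejects: +5 each step; 29, 34, 39, 44, 49 → 54.

54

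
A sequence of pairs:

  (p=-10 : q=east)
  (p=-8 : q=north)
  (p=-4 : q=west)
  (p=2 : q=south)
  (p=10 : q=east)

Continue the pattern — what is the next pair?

For the p, differences are 2, 4, 6, … (increasing by 2 each time): -10, -8, -4, 2, 10 → 20.
Q: repeats east → north → west → south, so east, north, west, south, east → north.
Putting it together: (p=20 : q=north).

(p=20 : q=north)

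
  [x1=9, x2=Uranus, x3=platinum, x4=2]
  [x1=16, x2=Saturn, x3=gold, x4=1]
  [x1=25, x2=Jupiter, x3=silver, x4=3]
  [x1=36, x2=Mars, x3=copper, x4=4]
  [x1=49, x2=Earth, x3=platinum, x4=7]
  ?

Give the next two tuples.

[x1=64, x2=Venus, x3=gold, x4=11], [x1=81, x2=Mercury, x3=silver, x4=18]

X1 — perfect squares: 3², 4², 5², …: 9, 16, 25, 36, 49 → 64 → 81.
X2: Uranus, Saturn, Jupiter, Mars, Earth → Venus → Mercury (runs backward through the planets Mercury→Neptune).
X3 — repeats platinum → gold → silver → copper: platinum, gold, silver, copper, platinum → gold → silver.
X4: each term is the sum of the two before it, so 2, 1, 3, 4, 7 → 11 → 18.
Putting the parts together: [x1=64, x2=Venus, x3=gold, x4=11] and then [x1=81, x2=Mercury, x3=silver, x4=18].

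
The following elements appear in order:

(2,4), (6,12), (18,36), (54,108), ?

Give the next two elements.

(162,324), (486,972)

For the first slot, ×3 each step: 2, 6, 18, 54 → 162 → 486.
For the second slot, ×3 each step: 4, 12, 36, 108 → 324 → 972.
So the next two elements are (162,324) and (486,972).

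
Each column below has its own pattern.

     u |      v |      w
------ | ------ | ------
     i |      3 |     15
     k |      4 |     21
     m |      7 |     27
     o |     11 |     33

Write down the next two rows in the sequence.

q  18  39; s  29  45

Column u — letters move forward 2 places in the alphabet: i, k, m, o → q → s.
Column v goes 3, 4, 7, 11 → 18 → 29 (each term is the sum of the two before it).
Column w goes 15, 21, 27, 33 → 39 → 45 (+6 each step).
So the next two rows are q  18  39 and s  29  45.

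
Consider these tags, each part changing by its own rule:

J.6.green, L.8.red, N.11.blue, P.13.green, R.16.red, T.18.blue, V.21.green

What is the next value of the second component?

Second component — alternating steps +2, +3, +2, +3, …: 6, 8, 11, 13, 16, 18, 21 → 23.

23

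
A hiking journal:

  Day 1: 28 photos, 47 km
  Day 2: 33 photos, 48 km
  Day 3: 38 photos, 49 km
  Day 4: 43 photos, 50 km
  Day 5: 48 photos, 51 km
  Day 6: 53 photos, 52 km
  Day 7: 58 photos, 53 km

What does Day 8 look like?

Photos: +5 each step; 28, 33, 38, 43, 48, 53, 58 → 63.
Km: +1 each step; 47, 48, 49, 50, 51, 52, 53 → 54.
Putting it together: 63 photos, 54 km.

63 photos, 54 km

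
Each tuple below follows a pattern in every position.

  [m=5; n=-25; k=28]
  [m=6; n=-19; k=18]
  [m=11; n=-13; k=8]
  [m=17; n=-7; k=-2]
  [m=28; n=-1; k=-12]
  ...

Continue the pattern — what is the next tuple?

For the m, each term is the sum of the two before it: 5, 6, 11, 17, 28 → 45.
N: +6 each step; -25, -19, -13, -7, -1 → 5.
K goes 28, 18, 8, -2, -12 → -22 (−10 each step).
Combining the parts gives [m=45; n=5; k=-22].

[m=45; n=5; k=-22]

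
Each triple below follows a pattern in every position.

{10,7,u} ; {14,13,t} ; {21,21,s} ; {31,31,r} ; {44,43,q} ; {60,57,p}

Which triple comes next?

{79,73,o}

First slot: differences are 4, 7, 10, … (increasing by 3 each time); 10, 14, 21, 31, 44, 60 → 79.
For the second slot, differences are 6, 8, 10, … (increasing by 2 each time): 7, 13, 21, 31, 43, 57 → 73.
Letter — letters move back 1 place in the alphabet: u, t, s, r, q, p → o.
So the next triple is {79,73,o}.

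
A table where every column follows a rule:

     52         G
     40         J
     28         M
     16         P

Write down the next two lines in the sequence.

First component: −12 each step; 52, 40, 28, 16 → 4 → -8.
Letter goes G, J, M, P → S → V (letters move forward 3 places in the alphabet).
Putting the parts together: 4  S and then -8  V.

4  S; -8  V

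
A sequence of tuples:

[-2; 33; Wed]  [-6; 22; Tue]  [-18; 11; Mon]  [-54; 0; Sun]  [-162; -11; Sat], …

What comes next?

[-486; -22; Fri]

First part: ×3 each step; -2, -6, -18, -54, -162 → -486.
Second part — −11 each step: 33, 22, 11, 0, -11 → -22.
Day: Wed, Tue, Mon, Sun, Sat → Fri (runs backward through the weekdays Mon→Sun).
Combining the parts gives [-486; -22; Fri].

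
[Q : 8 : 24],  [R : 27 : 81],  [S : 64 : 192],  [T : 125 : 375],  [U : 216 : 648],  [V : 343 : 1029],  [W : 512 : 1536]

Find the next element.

Letter: letters move forward 1 place in the alphabet; Q, R, S, T, U, V, W → X.
Second value: 8, 27, 64, 125, 216, 343, 512 → 729 (perfect cubes: 2³, 3³, 4³, …).
Third value — always 3 × the second value: 24, 81, 192, 375, 648, 1029, 1536 → 2187.
Putting it together: [X : 729 : 2187].

[X : 729 : 2187]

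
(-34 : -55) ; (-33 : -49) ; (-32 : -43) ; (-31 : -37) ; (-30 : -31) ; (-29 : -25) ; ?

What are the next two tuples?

(-28 : -19), (-27 : -13)

First coordinate — +1 each step: -34, -33, -32, -31, -30, -29 → -28 → -27.
For the second coordinate, +6 each step: -55, -49, -43, -37, -31, -25 → -19 → -13.
Putting the parts together: (-28 : -19) and then (-27 : -13).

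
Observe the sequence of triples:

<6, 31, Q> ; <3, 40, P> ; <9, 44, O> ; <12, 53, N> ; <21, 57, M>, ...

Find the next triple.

First value goes 6, 3, 9, 12, 21 → 33 (each term is the sum of the two before it).
Second value goes 31, 40, 44, 53, 57 → 66 (alternating steps +9, +4, +9, +4, …).
Letter: letters move back 1 place in the alphabet; Q, P, O, N, M → L.
So the next triple is <33, 66, L>.

<33, 66, L>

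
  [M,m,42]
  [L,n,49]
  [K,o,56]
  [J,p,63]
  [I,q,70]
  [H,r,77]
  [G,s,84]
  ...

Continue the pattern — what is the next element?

First letter: letters move back 1 place in the alphabet; M, L, K, J, I, H, G → F.
Second letter: m, n, o, p, q, r, s → t (letters move forward 1 place in the alphabet).
Third part: +7 each step; 42, 49, 56, 63, 70, 77, 84 → 91.
Combining the parts gives [F,t,91].

[F,t,91]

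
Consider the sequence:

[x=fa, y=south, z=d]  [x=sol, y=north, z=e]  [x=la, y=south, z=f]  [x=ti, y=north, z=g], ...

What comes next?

[x=do, y=south, z=h]

X: runs through the solfège scale do→ti; fa, sol, la, ti → do.
Y: south, north, south, north → south (alternates south ↔ north).
Z: letters move forward 1 place in the alphabet; d, e, f, g → h.
Combining the parts gives [x=do, y=south, z=h].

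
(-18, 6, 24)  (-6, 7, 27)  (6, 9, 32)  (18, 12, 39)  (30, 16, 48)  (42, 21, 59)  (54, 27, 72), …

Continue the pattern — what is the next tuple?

(66, 34, 87)

For the first slot, +12 each step: -18, -6, 6, 18, 30, 42, 54 → 66.
For the second slot, differences are 1, 2, 3, … (increasing by 1 each time): 6, 7, 9, 12, 16, 21, 27 → 34.
Third slot: differences are 3, 5, 7, … (increasing by 2 each time); 24, 27, 32, 39, 48, 59, 72 → 87.
Combining the parts gives (66, 34, 87).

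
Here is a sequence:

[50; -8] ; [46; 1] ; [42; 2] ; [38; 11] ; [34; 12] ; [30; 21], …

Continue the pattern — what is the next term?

For the first component, −4 each step: 50, 46, 42, 38, 34, 30 → 26.
Second component: -8, 1, 2, 11, 12, 21 → 22 (alternating steps +9, +1, +9, +1, …).
So the next term is [26; 22].

[26; 22]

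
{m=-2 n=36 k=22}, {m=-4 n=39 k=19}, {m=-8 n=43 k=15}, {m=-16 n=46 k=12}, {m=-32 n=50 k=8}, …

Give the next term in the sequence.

{m=-64 n=53 k=5}

For the m, ×2 each step: -2, -4, -8, -16, -32 → -64.
For the n, alternating steps +3, +4, +3, +4, …: 36, 39, 43, 46, 50 → 53.
K: 22, 19, 15, 12, 8 → 5 (together with the n always sums to 58).
Putting it together: {m=-64 n=53 k=5}.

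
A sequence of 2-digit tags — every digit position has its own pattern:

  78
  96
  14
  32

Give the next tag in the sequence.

50

First digit goes 7, 9, 1, 3 → 5 (+2 each step, mod 10).
Second digit goes 8, 6, 4, 2 → 0 (−2 each step, mod 10).
Combining the parts gives 50.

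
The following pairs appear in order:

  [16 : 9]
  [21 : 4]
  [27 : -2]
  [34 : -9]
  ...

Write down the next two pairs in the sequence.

First component: 16, 21, 27, 34 → 42 → 51 (differences are 5, 6, 7, … (increasing by 1 each time)).
Second component: together with the first component always sums to 25; 9, 4, -2, -9 → -17 → -26.
Putting the parts together: [42 : -17] and then [51 : -26].

[42 : -17], [51 : -26]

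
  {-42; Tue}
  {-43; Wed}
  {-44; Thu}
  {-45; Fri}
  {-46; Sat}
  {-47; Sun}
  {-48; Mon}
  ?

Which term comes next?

First value goes -42, -43, -44, -45, -46, -47, -48 → -49 (−1 each step).
Day: runs through the weekdays Mon→Sun, so Tue, Wed, Thu, Fri, Sat, Sun, Mon → Tue.
Combining the parts gives {-49; Tue}.

{-49; Tue}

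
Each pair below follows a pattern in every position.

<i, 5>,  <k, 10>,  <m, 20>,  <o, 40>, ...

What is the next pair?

Letter: letters move forward 2 places in the alphabet; i, k, m, o → q.
Second value: ×2 each step; 5, 10, 20, 40 → 80.
Combining the parts gives <q, 80>.

<q, 80>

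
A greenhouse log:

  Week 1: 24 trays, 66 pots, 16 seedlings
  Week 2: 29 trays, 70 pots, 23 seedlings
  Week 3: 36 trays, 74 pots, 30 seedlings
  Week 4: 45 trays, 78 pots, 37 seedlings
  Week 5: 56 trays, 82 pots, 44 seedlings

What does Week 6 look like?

69 trays, 86 pots, 51 seedlings

Trays: differences are 5, 7, 9, … (increasing by 2 each time), so 24, 29, 36, 45, 56 → 69.
For the pots, +4 each step: 66, 70, 74, 78, 82 → 86.
Seedlings — +7 each step: 16, 23, 30, 37, 44 → 51.
Putting it together: 69 trays, 86 pots, 51 seedlings.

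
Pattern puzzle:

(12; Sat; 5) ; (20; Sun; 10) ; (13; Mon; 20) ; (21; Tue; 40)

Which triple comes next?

First value — alternating steps +8, −7, +8, −7, …: 12, 20, 13, 21 → 14.
Day — runs through the weekdays Mon→Sun: Sat, Sun, Mon, Tue → Wed.
For the third value, ×2 each step: 5, 10, 20, 40 → 80.
Putting it together: (14; Wed; 80).

(14; Wed; 80)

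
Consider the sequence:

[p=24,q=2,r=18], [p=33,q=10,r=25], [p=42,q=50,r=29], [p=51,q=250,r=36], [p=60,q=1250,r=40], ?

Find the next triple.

[p=69,q=6250,r=47]

P: 24, 33, 42, 51, 60 → 69 (+9 each step).
Q: ×5 each step, so 2, 10, 50, 250, 1250 → 6250.
R goes 18, 25, 29, 36, 40 → 47 (alternating steps +7, +4, +7, +4, …).
Putting it together: [p=69,q=6250,r=47].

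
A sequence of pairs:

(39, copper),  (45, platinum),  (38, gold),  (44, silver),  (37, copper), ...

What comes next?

(43, platinum)

First coordinate: alternating steps +6, −7, +6, −7, …; 39, 45, 38, 44, 37 → 43.
Metal — repeats copper → platinum → gold → silver: copper, platinum, gold, silver, copper → platinum.
So the next pair is (43, platinum).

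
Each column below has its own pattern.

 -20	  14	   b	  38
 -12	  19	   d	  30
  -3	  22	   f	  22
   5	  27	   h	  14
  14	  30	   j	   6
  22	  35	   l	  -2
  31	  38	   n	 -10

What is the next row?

First component: -20, -12, -3, 5, 14, 22, 31 → 39 (alternating steps +8, +9, +8, +9, …).
Second component — alternating steps +5, +3, +5, +3, …: 14, 19, 22, 27, 30, 35, 38 → 43.
Letter: letters move forward 2 places in the alphabet; b, d, f, h, j, l, n → p.
Fourth component — −8 each step: 38, 30, 22, 14, 6, -2, -10 → -18.
Putting it together: 39  43  p  -18.

39  43  p  -18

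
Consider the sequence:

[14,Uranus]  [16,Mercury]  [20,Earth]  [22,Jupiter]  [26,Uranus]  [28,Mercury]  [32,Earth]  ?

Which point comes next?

[34,Jupiter]

First value: 14, 16, 20, 22, 26, 28, 32 → 34 (alternating steps +2, +4, +2, +4, …).
Planet: repeats Uranus → Mercury → Earth → Jupiter; Uranus, Mercury, Earth, Jupiter, Uranus, Mercury, Earth → Jupiter.
So the next point is [34,Jupiter].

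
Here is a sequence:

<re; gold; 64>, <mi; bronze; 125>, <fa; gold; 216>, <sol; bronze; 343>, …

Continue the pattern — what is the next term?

Note: runs through the solfège scale do→ti; re, mi, fa, sol → la.
Rank: alternates gold ↔ bronze; gold, bronze, gold, bronze → gold.
Third coordinate goes 64, 125, 216, 343 → 512 (perfect cubes: 4³, 5³, 6³, …).
So the next term is <la; gold; 512>.

<la; gold; 512>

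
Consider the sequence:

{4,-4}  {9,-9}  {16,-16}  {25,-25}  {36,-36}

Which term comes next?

{49,-49}

First entry: 4, 9, 16, 25, 36 → 49 (perfect squares: 2², 3², 4², …).
Second entry: -4, -9, -16, -25, -36 → -49 (always the negative of the first entry).
So the next term is {49,-49}.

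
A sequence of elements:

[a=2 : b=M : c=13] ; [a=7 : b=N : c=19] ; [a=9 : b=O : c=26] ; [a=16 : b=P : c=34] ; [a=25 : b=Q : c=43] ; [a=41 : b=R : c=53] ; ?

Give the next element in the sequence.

[a=66 : b=S : c=64]

A: 2, 7, 9, 16, 25, 41 → 66 (each term is the sum of the two before it).
B: M, N, O, P, Q, R → S (letters move forward 1 place in the alphabet).
C: 13, 19, 26, 34, 43, 53 → 64 (differences are 6, 7, 8, … (increasing by 1 each time)).
Combining the parts gives [a=66 : b=S : c=64].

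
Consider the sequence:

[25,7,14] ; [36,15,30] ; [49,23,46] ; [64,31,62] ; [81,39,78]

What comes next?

First value goes 25, 36, 49, 64, 81 → 100 (perfect squares: 5², 6², 7², …).
Second value goes 7, 15, 23, 31, 39 → 47 (+8 each step).
Third value goes 14, 30, 46, 62, 78 → 94 (always 2 × the second value).
Combining the parts gives [100,47,94].

[100,47,94]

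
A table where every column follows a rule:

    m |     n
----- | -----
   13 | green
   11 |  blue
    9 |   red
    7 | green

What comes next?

Column m: −2 each step; 13, 11, 9, 7 → 5.
Column n goes green, blue, red, green → blue (repeats green → blue → red).
So the next line is 5  blue.

5  blue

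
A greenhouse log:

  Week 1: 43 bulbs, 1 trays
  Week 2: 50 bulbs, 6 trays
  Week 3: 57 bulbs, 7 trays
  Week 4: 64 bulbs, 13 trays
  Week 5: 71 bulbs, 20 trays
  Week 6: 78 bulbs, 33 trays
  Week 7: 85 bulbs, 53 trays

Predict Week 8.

92 bulbs, 86 trays

Bulbs — +7 each step: 43, 50, 57, 64, 71, 78, 85 → 92.
Trays: 1, 6, 7, 13, 20, 33, 53 → 86 (each term is the sum of the two before it).
Putting it together: 92 bulbs, 86 trays.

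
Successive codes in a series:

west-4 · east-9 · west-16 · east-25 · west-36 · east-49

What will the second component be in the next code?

64

For the direction, alternates west ↔ east: west, east, west, east, west, east → west.
Second component: 4, 9, 16, 25, 36, 49 → 64 (perfect squares: 2², 3², 4², …).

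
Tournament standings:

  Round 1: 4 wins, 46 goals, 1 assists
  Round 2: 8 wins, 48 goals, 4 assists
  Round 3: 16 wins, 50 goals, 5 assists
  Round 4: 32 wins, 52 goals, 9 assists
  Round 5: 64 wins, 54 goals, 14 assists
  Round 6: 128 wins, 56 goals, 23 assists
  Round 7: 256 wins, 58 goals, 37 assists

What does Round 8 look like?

512 wins, 60 goals, 60 assists

Wins — ×2 each step: 4, 8, 16, 32, 64, 128, 256 → 512.
Goals goes 46, 48, 50, 52, 54, 56, 58 → 60 (+2 each step).
Assists: each term is the sum of the two before it, so 1, 4, 5, 9, 14, 23, 37 → 60.
Putting it together: 512 wins, 60 goals, 60 assists.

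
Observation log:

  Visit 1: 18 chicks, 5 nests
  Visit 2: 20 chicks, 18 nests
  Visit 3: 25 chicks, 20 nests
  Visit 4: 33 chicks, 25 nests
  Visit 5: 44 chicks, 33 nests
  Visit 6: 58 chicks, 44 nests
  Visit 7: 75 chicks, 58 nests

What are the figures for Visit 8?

95 chicks, 75 nests

Chicks: differences are 2, 5, 8, … (increasing by 3 each time), so 18, 20, 25, 33, 44, 58, 75 → 95.
Nests: 5, 18, 20, 25, 33, 44, 58 → 75 (always the previous value of the chicks).
Combining the parts gives 95 chicks, 75 nests.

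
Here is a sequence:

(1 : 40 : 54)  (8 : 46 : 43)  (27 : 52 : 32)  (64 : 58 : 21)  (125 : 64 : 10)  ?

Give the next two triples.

First entry — perfect cubes: 1³, 2³, 3³, …: 1, 8, 27, 64, 125 → 216 → 343.
Second entry: +6 each step, so 40, 46, 52, 58, 64 → 70 → 76.
Third entry: 54, 43, 32, 21, 10 → -1 → -12 (−11 each step).
Putting the parts together: (216 : 70 : -1) and then (343 : 76 : -12).

(216 : 70 : -1), (343 : 76 : -12)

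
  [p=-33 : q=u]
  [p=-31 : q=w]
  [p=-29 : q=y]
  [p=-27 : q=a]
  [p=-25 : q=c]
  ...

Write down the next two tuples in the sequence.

[p=-23 : q=e], [p=-21 : q=g]

P — +2 each step: -33, -31, -29, -27, -25 → -23 → -21.
Q — letters move forward 2 places in the alphabet, wrapping Z→A: u, w, y, a, c → e → g.
So the next two tuples are [p=-23 : q=e] and [p=-21 : q=g].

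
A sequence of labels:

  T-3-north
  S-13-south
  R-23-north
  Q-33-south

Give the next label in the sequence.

P-43-north

Letter — letters move back 1 place in the alphabet: T, S, R, Q → P.
Second component goes 3, 13, 23, 33 → 43 (+10 each step).
Direction goes north, south, north, south → north (alternates north ↔ south).
So the next label is P-43-north.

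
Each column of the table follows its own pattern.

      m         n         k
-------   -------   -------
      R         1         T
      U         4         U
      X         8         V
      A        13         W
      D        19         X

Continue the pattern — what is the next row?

Column m: letters move forward 3 places in the alphabet, wrapping Z→A, so R, U, X, A, D → G.
Column n: differences are 3, 4, 5, … (increasing by 1 each time), so 1, 4, 8, 13, 19 → 26.
Column k: letters move forward 1 place in the alphabet, so T, U, V, W, X → Y.
So the next row is G  26  Y.

G  26  Y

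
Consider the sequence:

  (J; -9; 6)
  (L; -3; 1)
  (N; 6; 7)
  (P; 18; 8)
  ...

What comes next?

(R; 33; 15)

Letter: J, L, N, P → R (letters move forward 2 places in the alphabet).
Second value goes -9, -3, 6, 18 → 33 (differences are 6, 9, 12, … (increasing by 3 each time)).
Third value: each term is the sum of the two before it; 6, 1, 7, 8 → 15.
Combining the parts gives (R; 33; 15).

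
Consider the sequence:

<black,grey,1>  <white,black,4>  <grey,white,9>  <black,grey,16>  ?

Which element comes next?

First shade: repeats black → white → grey; black, white, grey, black → white.
Second shade goes grey, black, white, grey → black (repeats grey → black → white).
Third component: perfect squares: 1², 2², 3², …; 1, 4, 9, 16 → 25.
Putting it together: <white,black,25>.

<white,black,25>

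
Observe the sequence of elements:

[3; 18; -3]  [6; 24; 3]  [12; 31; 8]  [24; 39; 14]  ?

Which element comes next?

[48; 48; 19]

First slot: ×2 each step; 3, 6, 12, 24 → 48.
Second slot: 18, 24, 31, 39 → 48 (differences are 6, 7, 8, … (increasing by 1 each time)).
Third slot: -3, 3, 8, 14 → 19 (alternating steps +6, +5, +6, +5, …).
Putting it together: [48; 48; 19].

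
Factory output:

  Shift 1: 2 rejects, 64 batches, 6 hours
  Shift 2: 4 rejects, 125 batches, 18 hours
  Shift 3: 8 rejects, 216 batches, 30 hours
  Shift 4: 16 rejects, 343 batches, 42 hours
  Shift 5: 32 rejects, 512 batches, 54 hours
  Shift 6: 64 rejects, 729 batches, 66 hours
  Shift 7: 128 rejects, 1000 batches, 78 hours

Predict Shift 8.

256 rejects, 1331 batches, 90 hours

Rejects: ×2 each step, so 2, 4, 8, 16, 32, 64, 128 → 256.
Batches: perfect cubes: 4³, 5³, 6³, …, so 64, 125, 216, 343, 512, 729, 1000 → 1331.
Hours: +12 each step; 6, 18, 30, 42, 54, 66, 78 → 90.
Putting it together: 256 rejects, 1331 batches, 90 hours.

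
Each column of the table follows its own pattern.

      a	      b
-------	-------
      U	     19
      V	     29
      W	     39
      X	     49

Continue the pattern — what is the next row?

Y  59

Column a: letters move forward 1 place in the alphabet, so U, V, W, X → Y.
Column b goes 19, 29, 39, 49 → 59 (+10 each step).
Combining the parts gives Y  59.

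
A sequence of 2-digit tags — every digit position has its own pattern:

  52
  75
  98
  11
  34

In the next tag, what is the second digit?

Second digit goes 2, 5, 8, 1, 4 → 7 (+3 each step, mod 10).

7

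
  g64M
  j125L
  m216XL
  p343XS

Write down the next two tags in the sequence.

Letter goes g, j, m, p → s → v (letters move forward 3 places in the alphabet).
Second component: perfect cubes: 4³, 5³, 6³, …; 64, 125, 216, 343 → 512 → 729.
Size: runs through clothing sizes XS→XL, so M, L, XL, XS → S → M.
Putting the parts together: s512S and then v729M.

s512S then v729M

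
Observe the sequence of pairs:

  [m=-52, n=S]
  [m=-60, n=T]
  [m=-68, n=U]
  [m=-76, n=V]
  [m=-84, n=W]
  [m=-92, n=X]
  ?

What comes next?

[m=-100, n=Y]

M: −8 each step; -52, -60, -68, -76, -84, -92 → -100.
N goes S, T, U, V, W, X → Y (letters move forward 1 place in the alphabet).
Putting it together: [m=-100, n=Y].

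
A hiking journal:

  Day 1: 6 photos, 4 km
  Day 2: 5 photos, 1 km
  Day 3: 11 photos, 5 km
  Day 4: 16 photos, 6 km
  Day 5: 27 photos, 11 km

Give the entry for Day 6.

43 photos, 17 km

Photos — each term is the sum of the two before it: 6, 5, 11, 16, 27 → 43.
Km — each term is the sum of the two before it: 4, 1, 5, 6, 11 → 17.
Combining the parts gives 43 photos, 17 km.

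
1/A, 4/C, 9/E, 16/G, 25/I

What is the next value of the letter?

K

Letter — letters move forward 2 places in the alphabet: A, C, E, G, I → K.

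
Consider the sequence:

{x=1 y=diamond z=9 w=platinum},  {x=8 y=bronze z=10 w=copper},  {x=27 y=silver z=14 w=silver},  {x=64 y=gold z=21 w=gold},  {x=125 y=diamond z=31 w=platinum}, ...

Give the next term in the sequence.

{x=216 y=bronze z=44 w=copper}

X: perfect cubes: 1³, 2³, 3³, …; 1, 8, 27, 64, 125 → 216.
Y: diamond, bronze, silver, gold, diamond → bronze (repeats diamond → bronze → silver → gold).
Z: differences are 1, 4, 7, … (increasing by 3 each time); 9, 10, 14, 21, 31 → 44.
W: repeats platinum → copper → silver → gold, so platinum, copper, silver, gold, platinum → copper.
So the next term is {x=216 y=bronze z=44 w=copper}.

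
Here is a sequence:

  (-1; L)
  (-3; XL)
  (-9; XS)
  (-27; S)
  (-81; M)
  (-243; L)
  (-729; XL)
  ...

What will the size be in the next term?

First value goes -1, -3, -9, -27, -81, -243, -729 → -2187 (×3 each step).
Size: L, XL, XS, S, M, L, XL → XS (repeats L → XL → XS → S → M).

XS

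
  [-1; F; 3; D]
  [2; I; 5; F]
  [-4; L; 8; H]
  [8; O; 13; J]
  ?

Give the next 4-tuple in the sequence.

[-16; R; 21; L]

For the first slot, ×(-2) each step: -1, 2, -4, 8 → -16.
For the first letter, letters move forward 3 places in the alphabet: F, I, L, O → R.
For the third slot, each term is the sum of the two before it: 3, 5, 8, 13 → 21.
For the second letter, letters move forward 2 places in the alphabet: D, F, H, J → L.
Combining the parts gives [-16; R; 21; L].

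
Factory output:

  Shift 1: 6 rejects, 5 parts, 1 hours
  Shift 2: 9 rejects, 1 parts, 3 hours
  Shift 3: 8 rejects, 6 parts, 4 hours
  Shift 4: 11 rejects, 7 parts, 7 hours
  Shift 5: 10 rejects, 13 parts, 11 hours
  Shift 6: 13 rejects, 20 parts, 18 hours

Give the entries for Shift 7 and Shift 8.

Rejects: 6, 9, 8, 11, 10, 13 → 12 → 15 (alternating steps +3, −1, +3, −1, …).
Parts: 5, 1, 6, 7, 13, 20 → 33 → 53 (each term is the sum of the two before it).
Hours — each term is the sum of the two before it: 1, 3, 4, 7, 11, 18 → 29 → 47.
So the next two records are 12 rejects, 33 parts, 29 hours and 15 rejects, 53 parts, 47 hours.

12 rejects, 33 parts, 29 hours; 15 rejects, 53 parts, 47 hours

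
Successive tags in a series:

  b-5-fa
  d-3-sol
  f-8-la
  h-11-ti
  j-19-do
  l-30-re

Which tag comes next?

n-49-mi

Letter: b, d, f, h, j, l → n (letters move forward 2 places in the alphabet).
Second component goes 5, 3, 8, 11, 19, 30 → 49 (each term is the sum of the two before it).
Note: runs through the solfège scale do→ti, so fa, sol, la, ti, do, re → mi.
Putting it together: n-49-mi.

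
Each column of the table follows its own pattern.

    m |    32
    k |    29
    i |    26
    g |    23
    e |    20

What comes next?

Letter goes m, k, i, g, e → c (letters move back 2 places in the alphabet).
For the second component, −3 each step: 32, 29, 26, 23, 20 → 17.
Putting it together: c  17.

c  17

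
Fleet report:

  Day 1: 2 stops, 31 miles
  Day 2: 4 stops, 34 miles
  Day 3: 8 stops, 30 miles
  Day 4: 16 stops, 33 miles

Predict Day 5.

Stops goes 2, 4, 8, 16 → 32 (×2 each step).
Miles — alternating steps +3, −4, +3, −4, …: 31, 34, 30, 33 → 29.
Combining the parts gives 32 stops, 29 miles.

32 stops, 29 miles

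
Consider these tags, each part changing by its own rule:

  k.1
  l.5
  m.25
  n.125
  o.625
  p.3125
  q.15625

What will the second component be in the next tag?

Second component goes 1, 5, 25, 125, 625, 3125, 15625 → 78125 (×5 each step).

78125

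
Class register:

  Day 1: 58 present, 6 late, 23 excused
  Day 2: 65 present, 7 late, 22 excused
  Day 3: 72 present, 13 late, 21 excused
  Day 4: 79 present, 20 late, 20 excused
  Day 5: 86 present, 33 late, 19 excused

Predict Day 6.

Present: 58, 65, 72, 79, 86 → 93 (+7 each step).
Late: each term is the sum of the two before it, so 6, 7, 13, 20, 33 → 53.
Excused: 23, 22, 21, 20, 19 → 18 (−1 each step).
So the next record is 93 present, 53 late, 18 excused.

93 present, 53 late, 18 excused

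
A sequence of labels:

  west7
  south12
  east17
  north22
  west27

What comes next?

south32

Direction: repeats west → south → east → north; west, south, east, north, west → south.
Second component: +5 each step, so 7, 12, 17, 22, 27 → 32.
Combining the parts gives south32.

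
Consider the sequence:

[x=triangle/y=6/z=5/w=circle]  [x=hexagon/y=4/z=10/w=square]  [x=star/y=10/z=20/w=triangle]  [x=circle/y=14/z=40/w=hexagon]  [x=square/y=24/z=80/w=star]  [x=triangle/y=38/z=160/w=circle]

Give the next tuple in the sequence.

X: repeats triangle → hexagon → star → circle → square, so triangle, hexagon, star, circle, square, triangle → hexagon.
Y: each term is the sum of the two before it, so 6, 4, 10, 14, 24, 38 → 62.
Z: 5, 10, 20, 40, 80, 160 → 320 (×2 each step).
W: circle, square, triangle, hexagon, star, circle → square (repeats circle → square → triangle → hexagon → star).
Putting it together: [x=hexagon/y=62/z=320/w=square].

[x=hexagon/y=62/z=320/w=square]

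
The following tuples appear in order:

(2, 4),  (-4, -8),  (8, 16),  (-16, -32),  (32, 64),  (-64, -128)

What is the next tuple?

(128, 256)

First component: ×(-2) each step; 2, -4, 8, -16, 32, -64 → 128.
Second component: 4, -8, 16, -32, 64, -128 → 256 (always 2 × the first component).
Combining the parts gives (128, 256).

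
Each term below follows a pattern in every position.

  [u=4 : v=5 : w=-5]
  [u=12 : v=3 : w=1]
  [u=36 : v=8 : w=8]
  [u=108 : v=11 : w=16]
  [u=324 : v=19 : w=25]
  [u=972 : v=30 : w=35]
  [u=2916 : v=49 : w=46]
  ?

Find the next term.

[u=8748 : v=79 : w=58]

U goes 4, 12, 36, 108, 324, 972, 2916 → 8748 (×3 each step).
V: 5, 3, 8, 11, 19, 30, 49 → 79 (each term is the sum of the two before it).
W: -5, 1, 8, 16, 25, 35, 46 → 58 (differences are 6, 7, 8, … (increasing by 1 each time)).
So the next term is [u=8748 : v=79 : w=58].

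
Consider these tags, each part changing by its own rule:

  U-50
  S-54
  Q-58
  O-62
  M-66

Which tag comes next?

Letter — letters move back 2 places in the alphabet: U, S, Q, O, M → K.
Second component: +4 each step, so 50, 54, 58, 62, 66 → 70.
So the next tag is K-70.

K-70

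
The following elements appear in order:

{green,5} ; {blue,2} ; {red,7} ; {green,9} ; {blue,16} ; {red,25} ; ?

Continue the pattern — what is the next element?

Colour: green, blue, red, green, blue, red → green (repeats green → blue → red).
Second part goes 5, 2, 7, 9, 16, 25 → 41 (each term is the sum of the two before it).
Putting it together: {green,41}.

{green,41}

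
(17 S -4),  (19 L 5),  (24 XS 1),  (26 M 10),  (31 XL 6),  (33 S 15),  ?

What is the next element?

First coordinate goes 17, 19, 24, 26, 31, 33 → 38 (alternating steps +2, +5, +2, +5, …).
Size: repeats S → L → XS → M → XL; S, L, XS, M, XL, S → L.
Third coordinate: -4, 5, 1, 10, 6, 15 → 11 (alternating steps +9, −4, +9, −4, …).
Putting it together: (38 L 11).

(38 L 11)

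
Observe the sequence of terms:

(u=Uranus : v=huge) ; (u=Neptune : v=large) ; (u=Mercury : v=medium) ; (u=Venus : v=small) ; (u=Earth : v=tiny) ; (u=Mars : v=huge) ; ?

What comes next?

U: runs through the planets Mercury→Neptune, so Uranus, Neptune, Mercury, Venus, Earth, Mars → Jupiter.
V: repeats huge → large → medium → small → tiny; huge, large, medium, small, tiny, huge → large.
Putting it together: (u=Jupiter : v=large).

(u=Jupiter : v=large)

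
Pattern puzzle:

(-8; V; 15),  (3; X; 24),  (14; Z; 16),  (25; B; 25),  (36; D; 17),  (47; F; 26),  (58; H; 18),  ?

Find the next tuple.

(69; J; 27)

First part — +11 each step: -8, 3, 14, 25, 36, 47, 58 → 69.
For the letter, letters move forward 2 places in the alphabet, wrapping Z→A: V, X, Z, B, D, F, H → J.
For the third part, alternating steps +9, −8, +9, −8, …: 15, 24, 16, 25, 17, 26, 18 → 27.
Putting it together: (69; J; 27).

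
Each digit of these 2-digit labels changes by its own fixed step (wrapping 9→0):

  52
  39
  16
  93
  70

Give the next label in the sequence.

First digit — −2 each step, mod 10: 5, 3, 1, 9, 7 → 5.
Second digit goes 2, 9, 6, 3, 0 → 7 (−3 each step, mod 10).
So the next label is 57.

57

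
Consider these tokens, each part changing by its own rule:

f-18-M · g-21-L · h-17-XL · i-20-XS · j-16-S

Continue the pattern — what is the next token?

k-19-M

Letter: f, g, h, i, j → k (letters move forward 1 place in the alphabet).
Second component: alternating steps +3, −4, +3, −4, …, so 18, 21, 17, 20, 16 → 19.
Size: runs through clothing sizes XS→XL, so M, L, XL, XS, S → M.
Combining the parts gives k-19-M.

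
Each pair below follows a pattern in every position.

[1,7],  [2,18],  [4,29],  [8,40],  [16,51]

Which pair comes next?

First coordinate goes 1, 2, 4, 8, 16 → 32 (×2 each step).
For the second coordinate, +11 each step: 7, 18, 29, 40, 51 → 62.
So the next pair is [32,62].

[32,62]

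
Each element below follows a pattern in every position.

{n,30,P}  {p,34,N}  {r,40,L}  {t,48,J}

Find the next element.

First letter: letters move forward 2 places in the alphabet; n, p, r, t → v.
Second part goes 30, 34, 40, 48 → 58 (differences are 4, 6, 8, … (increasing by 2 each time)).
Second letter goes P, N, L, J → H (letters move back 2 places in the alphabet).
Putting it together: {v,58,H}.

{v,58,H}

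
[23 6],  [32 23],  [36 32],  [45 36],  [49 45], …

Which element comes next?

[58 49]

First value — alternating steps +9, +4, +9, +4, …: 23, 32, 36, 45, 49 → 58.
Second value goes 6, 23, 32, 36, 45 → 49 (always the previous value of the first value).
So the next element is [58 49].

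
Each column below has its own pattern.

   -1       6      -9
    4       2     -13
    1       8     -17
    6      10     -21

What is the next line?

First component: alternating steps +5, −3, +5, −3, …, so -1, 4, 1, 6 → 3.
Second component goes 6, 2, 8, 10 → 18 (each term is the sum of the two before it).
Third component goes -9, -13, -17, -21 → -25 (−4 each step).
So the next line is 3  18  -25.

3  18  -25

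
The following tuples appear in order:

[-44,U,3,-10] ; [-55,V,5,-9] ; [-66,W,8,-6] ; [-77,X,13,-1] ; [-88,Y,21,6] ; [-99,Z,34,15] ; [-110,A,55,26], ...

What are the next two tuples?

[-121,B,89,39], [-132,C,144,54]

For the first part, −11 each step: -44, -55, -66, -77, -88, -99, -110 → -121 → -132.
Letter: letters move forward 1 place in the alphabet, wrapping Z→A, so U, V, W, X, Y, Z, A → B → C.
For the third part, each term is the sum of the two before it: 3, 5, 8, 13, 21, 34, 55 → 89 → 144.
Fourth part: differences are 1, 3, 5, … (increasing by 2 each time), so -10, -9, -6, -1, 6, 15, 26 → 39 → 54.
Putting the parts together: [-121,B,89,39] and then [-132,C,144,54].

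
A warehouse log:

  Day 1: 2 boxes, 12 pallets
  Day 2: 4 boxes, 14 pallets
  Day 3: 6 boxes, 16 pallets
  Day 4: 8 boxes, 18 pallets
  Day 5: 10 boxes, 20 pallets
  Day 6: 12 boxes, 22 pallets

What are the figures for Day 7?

For the boxes, +2 each step: 2, 4, 6, 8, 10, 12 → 14.
Pallets: always 10 more than the boxes, so 12, 14, 16, 18, 20, 22 → 24.
Putting it together: 14 boxes, 24 pallets.

14 boxes, 24 pallets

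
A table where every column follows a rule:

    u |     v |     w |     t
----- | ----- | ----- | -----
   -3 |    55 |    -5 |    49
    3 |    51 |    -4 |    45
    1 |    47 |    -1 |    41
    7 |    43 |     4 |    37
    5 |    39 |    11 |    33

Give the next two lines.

Column u: -3, 3, 1, 7, 5 → 11 → 9 (alternating steps +6, −2, +6, −2, …).
For the column v, −4 each step: 55, 51, 47, 43, 39 → 35 → 31.
Column w: differences are 1, 3, 5, … (increasing by 2 each time), so -5, -4, -1, 4, 11 → 20 → 31.
Column t: always 6 less than the column v, so 49, 45, 41, 37, 33 → 29 → 25.
So the next two lines are 11  35  20  29 and 9  31  31  25.

11  35  20  29; 9  31  31  25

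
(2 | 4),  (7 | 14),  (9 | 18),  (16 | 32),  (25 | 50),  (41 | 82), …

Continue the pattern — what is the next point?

(66 | 132)

First part: 2, 7, 9, 16, 25, 41 → 66 (each term is the sum of the two before it).
Second part — always 2 × the first part: 4, 14, 18, 32, 50, 82 → 132.
Putting it together: (66 | 132).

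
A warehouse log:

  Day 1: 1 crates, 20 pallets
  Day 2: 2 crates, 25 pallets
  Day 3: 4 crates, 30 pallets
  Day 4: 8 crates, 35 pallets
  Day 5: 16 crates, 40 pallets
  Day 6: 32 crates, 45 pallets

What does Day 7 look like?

Crates — ×2 each step: 1, 2, 4, 8, 16, 32 → 64.
Pallets — +5 each step: 20, 25, 30, 35, 40, 45 → 50.
So the next line is 64 crates, 50 pallets.

64 crates, 50 pallets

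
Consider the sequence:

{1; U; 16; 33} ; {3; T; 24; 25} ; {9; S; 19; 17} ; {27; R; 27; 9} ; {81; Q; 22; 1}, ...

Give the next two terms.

First coordinate: ×3 each step; 1, 3, 9, 27, 81 → 243 → 729.
Letter: letters move back 1 place in the alphabet, so U, T, S, R, Q → P → O.
Third coordinate: alternating steps +8, −5, +8, −5, …, so 16, 24, 19, 27, 22 → 30 → 25.
Fourth coordinate: 33, 25, 17, 9, 1 → -7 → -15 (−8 each step).
Putting the parts together: {243; P; 30; -7} and then {729; O; 25; -15}.

{243; P; 30; -7}, {729; O; 25; -15}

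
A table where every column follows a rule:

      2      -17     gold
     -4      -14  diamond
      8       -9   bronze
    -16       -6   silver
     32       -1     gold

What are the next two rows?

First component — ×(-2) each step: 2, -4, 8, -16, 32 → -64 → 128.
Second component: -17, -14, -9, -6, -1 → 2 → 7 (alternating steps +3, +5, +3, +5, …).
Rank: repeats gold → diamond → bronze → silver; gold, diamond, bronze, silver, gold → diamond → bronze.
So the next two rows are -64  2  diamond and 128  7  bronze.

-64  2  diamond; 128  7  bronze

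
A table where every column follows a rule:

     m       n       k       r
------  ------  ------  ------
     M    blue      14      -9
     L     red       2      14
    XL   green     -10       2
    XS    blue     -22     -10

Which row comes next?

Column m — runs through clothing sizes XS→XL: M, L, XL, XS → S.
Column n: blue, red, green, blue → red (repeats blue → red → green).
Column k goes 14, 2, -10, -22 → -34 (−12 each step).
Column r: -9, 14, 2, -10 → -22 (always the previous value of the column k).
So the next row is S  red  -34  -22.

S  red  -34  -22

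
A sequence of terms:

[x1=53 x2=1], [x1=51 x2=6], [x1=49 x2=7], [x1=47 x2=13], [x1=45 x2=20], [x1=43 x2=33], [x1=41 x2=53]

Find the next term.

[x1=39 x2=86]

X1: −2 each step; 53, 51, 49, 47, 45, 43, 41 → 39.
X2: each term is the sum of the two before it; 1, 6, 7, 13, 20, 33, 53 → 86.
Combining the parts gives [x1=39 x2=86].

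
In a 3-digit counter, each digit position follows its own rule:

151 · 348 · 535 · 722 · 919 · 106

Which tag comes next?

First digit: 1, 3, 5, 7, 9, 1 → 3 (+2 each step, mod 10).
Second digit — −1 each step, mod 10: 5, 4, 3, 2, 1, 0 → 9.
Third digit — −3 each step, mod 10: 1, 8, 5, 2, 9, 6 → 3.
Putting it together: 393.

393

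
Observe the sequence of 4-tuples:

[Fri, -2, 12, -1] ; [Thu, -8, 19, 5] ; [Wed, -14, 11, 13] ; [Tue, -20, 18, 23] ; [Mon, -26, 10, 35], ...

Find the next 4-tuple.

Day: runs backward through the weekdays Mon→Sun; Fri, Thu, Wed, Tue, Mon → Sun.
Second component: -2, -8, -14, -20, -26 → -32 (−6 each step).
Third component: alternating steps +7, −8, +7, −8, …; 12, 19, 11, 18, 10 → 17.
Fourth component — differences are 6, 8, 10, … (increasing by 2 each time): -1, 5, 13, 23, 35 → 49.
Putting it together: [Sun, -32, 17, 49].

[Sun, -32, 17, 49]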